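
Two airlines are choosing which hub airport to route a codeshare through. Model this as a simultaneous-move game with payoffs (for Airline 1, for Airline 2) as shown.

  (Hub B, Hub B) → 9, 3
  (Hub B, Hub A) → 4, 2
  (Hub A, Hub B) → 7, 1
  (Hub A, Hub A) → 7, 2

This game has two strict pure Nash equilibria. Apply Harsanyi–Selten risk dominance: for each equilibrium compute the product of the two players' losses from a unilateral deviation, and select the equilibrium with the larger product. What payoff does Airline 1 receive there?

At both Hub B: Airline 1 loses 9 − 7 = 2 by deviating; Airline 2 loses 3 − 2 = 1. Product = 2·1 = 2.
At both Hub A: Airline 1 loses 7 − 4 = 3 by deviating; Airline 2 loses 2 − 1 = 1. Product = 3·1 = 3.
3 > 2, so both Hub A is risk-dominant. Airline 1's payoff there is 7.

7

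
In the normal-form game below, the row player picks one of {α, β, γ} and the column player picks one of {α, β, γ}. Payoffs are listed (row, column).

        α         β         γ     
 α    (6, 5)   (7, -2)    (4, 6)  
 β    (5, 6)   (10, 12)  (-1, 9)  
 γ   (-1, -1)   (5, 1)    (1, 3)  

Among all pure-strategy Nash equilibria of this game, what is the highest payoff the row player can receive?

10

(α, γ) is a pure NE (the row player: 4 ≥ 1; the column player: 6 ≥ 5). The row player gets 4.
Both β is a pure NE (the row player: 10 ≥ 7; the column player: 12 ≥ 9). The row player gets 10.
Every other cell has a profitable deviation for at least one player. Highest of {4, 10} is 10.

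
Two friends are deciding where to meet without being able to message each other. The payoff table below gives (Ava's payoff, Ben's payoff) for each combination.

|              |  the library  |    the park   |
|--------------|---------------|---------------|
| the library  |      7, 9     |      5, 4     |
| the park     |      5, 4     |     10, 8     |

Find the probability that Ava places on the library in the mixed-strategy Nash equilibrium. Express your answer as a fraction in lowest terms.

4/9

Ava's mix p on the library must make Ben indifferent between the library and the park.
Ben's payoff from the library: 9p + 4(1−p). From the park: 4p + 8(1−p).
Set equal: 5p = 4(1−p) → p = 4/9.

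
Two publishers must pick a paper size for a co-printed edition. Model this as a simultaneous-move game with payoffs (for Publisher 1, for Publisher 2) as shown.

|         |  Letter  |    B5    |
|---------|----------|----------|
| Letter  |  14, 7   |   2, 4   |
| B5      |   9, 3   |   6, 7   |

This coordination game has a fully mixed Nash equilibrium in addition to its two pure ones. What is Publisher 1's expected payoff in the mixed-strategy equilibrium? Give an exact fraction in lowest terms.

Publisher 2 mixes with probability q on Letter, chosen so Publisher 1 is indifferent: 14q + 2(1−q) = 9q + 6(1−q) gives q = 4/9.
Publisher 1's expected payoff (from either row, since indifferent) is 14·4/9 + 2·5/9 = 22/3.

22/3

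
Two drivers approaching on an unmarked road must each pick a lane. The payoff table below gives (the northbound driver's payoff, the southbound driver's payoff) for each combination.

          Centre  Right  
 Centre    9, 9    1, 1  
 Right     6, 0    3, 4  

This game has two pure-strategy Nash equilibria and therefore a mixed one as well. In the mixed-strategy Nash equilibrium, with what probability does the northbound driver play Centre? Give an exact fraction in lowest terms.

1/3

The northbound driver's mix p on Centre must make the southbound driver indifferent between Centre and Right.
The southbound driver's payoff from Centre: 9p + 0(1−p). From Right: 1p + 4(1−p).
Set equal: 8p = 4(1−p) → p = 4/12 = 1/3.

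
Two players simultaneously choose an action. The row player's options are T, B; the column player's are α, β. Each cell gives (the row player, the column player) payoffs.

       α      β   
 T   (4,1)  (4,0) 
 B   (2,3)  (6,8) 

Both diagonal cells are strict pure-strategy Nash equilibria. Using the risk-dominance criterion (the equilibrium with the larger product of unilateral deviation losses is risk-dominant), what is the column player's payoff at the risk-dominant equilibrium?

8

At (T, α): the row player loses 4 − 2 = 2 by deviating; the column player loses 1 − 0 = 1. Product = 2·1 = 2.
At (B, β): the row player loses 6 − 4 = 2 by deviating; the column player loses 8 − 3 = 5. Product = 2·5 = 10.
10 > 2, so (B, β) is risk-dominant. The column player's payoff there is 8.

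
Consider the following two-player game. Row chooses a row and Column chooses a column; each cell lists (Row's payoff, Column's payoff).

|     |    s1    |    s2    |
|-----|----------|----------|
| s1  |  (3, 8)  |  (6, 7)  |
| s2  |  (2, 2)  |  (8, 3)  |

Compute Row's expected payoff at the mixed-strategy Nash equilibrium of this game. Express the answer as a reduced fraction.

4

Column mixes with probability q on s1, chosen so Row is indifferent: 3q + 6(1−q) = 2q + 8(1−q) gives q = 2/3.
Row's expected payoff (from either row, since indifferent) is 3·2/3 + 6·1/3 = 4.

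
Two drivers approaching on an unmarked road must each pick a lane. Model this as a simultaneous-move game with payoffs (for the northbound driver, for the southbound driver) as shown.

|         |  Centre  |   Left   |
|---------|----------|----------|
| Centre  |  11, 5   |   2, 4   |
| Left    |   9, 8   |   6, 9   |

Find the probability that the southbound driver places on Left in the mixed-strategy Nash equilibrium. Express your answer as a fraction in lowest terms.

The southbound driver's mix q on Centre must make the northbound driver indifferent between Centre and Left.
The northbound driver's payoff from Centre: 11q + 2(1−q). From Left: 9q + 6(1−q).
Set equal: 2q = 4(1−q) → q = 4/6 = 2/3.
Probability on Left is 1 − 2/3 = 1/3.

1/3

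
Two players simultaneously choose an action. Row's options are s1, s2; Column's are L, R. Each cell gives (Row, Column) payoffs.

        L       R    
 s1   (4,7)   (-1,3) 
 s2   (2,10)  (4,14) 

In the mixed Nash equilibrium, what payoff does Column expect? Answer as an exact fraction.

Row mixes with probability p on s1, chosen so Column is indifferent: 7p + 10(1−p) = 3p + 14(1−p) gives p = 1/2.
Column's expected payoff is 7·1/2 + 10·1/2 = 17/2.

17/2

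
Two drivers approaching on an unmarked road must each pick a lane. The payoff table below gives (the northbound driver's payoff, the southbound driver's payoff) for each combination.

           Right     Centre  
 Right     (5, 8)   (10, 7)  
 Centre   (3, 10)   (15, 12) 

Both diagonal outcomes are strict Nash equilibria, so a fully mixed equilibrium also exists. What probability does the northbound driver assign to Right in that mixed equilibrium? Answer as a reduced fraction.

The northbound driver's mix p on Right must make the southbound driver indifferent between Right and Centre.
The southbound driver's payoff from Right: 8p + 10(1−p). From Centre: 7p + 12(1−p).
Set equal: 1p = 2(1−p) → p = 2/3.

2/3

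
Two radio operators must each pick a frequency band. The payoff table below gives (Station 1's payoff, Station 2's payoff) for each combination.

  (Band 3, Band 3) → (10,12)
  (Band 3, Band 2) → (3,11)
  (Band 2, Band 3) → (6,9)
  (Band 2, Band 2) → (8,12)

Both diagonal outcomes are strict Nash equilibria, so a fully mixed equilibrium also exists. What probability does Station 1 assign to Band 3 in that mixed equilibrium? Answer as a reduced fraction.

Station 1's mix p on Band 3 must make Station 2 indifferent between Band 3 and Band 2.
Station 2's payoff from Band 3: 12p + 9(1−p). From Band 2: 11p + 12(1−p).
Set equal: 1p = 3(1−p) → p = 3/4.

3/4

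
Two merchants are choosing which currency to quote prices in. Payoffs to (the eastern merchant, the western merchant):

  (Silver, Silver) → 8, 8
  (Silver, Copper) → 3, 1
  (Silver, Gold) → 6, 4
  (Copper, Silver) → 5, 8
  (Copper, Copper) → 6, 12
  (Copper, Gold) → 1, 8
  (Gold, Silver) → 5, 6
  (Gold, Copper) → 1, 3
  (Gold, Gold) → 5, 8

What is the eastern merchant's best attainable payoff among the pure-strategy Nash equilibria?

8

Both Silver is a pure NE (the eastern merchant: 8 ≥ 5; the western merchant: 8 ≥ 4). The eastern merchant gets 8.
Both Copper is a pure NE (the eastern merchant: 6 ≥ 3; the western merchant: 12 ≥ 8). The eastern merchant gets 6.
Every other cell has a profitable deviation for at least one player. Highest of {8, 6} is 8.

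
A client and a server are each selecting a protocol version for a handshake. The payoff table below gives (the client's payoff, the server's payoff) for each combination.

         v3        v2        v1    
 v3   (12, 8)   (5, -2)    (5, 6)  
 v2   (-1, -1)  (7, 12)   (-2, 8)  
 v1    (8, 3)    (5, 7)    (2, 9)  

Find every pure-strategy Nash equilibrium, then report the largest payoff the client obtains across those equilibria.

Both v3 is a pure NE (the client: 12 ≥ 8; the server: 8 ≥ 6). The client gets 12.
Both v2 is a pure NE (the client: 7 ≥ 5; the server: 12 ≥ 8). The client gets 7.
Every other cell has a profitable deviation for at least one player. Highest of {12, 7} is 12.

12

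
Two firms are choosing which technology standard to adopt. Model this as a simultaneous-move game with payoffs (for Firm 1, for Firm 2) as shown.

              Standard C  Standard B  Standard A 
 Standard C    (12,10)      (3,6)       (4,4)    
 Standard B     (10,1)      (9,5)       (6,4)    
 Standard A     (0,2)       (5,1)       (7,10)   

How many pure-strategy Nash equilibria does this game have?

3

Both Standard C: Firm 1 gets 12 (best alternative 10); Firm 2 gets 10 (best alternative 6). Neither deviates — NE.
Both Standard B: Firm 1 gets 9 (best alternative 5); Firm 2 gets 5 (best alternative 4). Neither deviates — NE.
Both Standard A: Firm 1 gets 7 (best alternative 6); Firm 2 gets 10 (best alternative 2). Neither deviates — NE.
(Standard C, Standard A) is not a NE: Firm 1 would switch to Standard A (7 > 4).
No other cell survives both best-response checks, so there are 3 pure NE.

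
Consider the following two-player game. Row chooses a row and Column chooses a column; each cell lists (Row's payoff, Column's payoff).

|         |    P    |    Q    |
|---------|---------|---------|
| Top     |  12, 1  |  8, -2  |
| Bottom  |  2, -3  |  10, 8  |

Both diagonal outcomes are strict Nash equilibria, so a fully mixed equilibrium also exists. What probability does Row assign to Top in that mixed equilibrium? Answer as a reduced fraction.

Row's mix p on Top must make Column indifferent between P and Q.
Column's payoff from P: 1p + (-3)(1−p). From Q: (-2)p + 8(1−p).
Set equal: 3p = 11(1−p) → p = 11/14.

11/14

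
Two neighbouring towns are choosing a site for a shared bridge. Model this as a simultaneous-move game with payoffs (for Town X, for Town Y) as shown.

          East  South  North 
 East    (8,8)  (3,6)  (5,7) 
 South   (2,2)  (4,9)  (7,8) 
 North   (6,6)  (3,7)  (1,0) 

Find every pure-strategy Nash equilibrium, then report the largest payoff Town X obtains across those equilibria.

8

Both East is a pure NE (Town X: 8 ≥ 6; Town Y: 8 ≥ 7). Town X gets 8.
Both South is a pure NE (Town X: 4 ≥ 3; Town Y: 9 ≥ 8). Town X gets 4.
Every other cell has a profitable deviation for at least one player. Highest of {8, 4} is 8.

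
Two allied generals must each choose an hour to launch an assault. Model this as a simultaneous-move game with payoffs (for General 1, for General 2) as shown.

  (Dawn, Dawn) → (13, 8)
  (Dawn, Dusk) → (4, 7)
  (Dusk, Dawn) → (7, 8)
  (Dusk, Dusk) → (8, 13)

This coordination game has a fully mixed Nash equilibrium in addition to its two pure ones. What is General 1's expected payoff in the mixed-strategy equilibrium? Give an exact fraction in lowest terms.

General 2 mixes with probability q on Dawn, chosen so General 1 is indifferent: 13q + 4(1−q) = 7q + 8(1−q) gives q = 2/5.
General 1's expected payoff (from either row, since indifferent) is 13·2/5 + 4·3/5 = 38/5.

38/5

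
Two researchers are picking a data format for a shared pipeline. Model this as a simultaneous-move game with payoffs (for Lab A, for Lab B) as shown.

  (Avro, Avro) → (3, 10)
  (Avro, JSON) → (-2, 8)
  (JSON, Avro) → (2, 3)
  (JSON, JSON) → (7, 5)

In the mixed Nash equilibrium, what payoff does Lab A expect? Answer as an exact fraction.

5/2

Lab B mixes with probability q on Avro, chosen so Lab A is indifferent: 3q + (-2)(1−q) = 2q + 7(1−q) gives q = 9/10.
Lab A's expected payoff (from either row, since indifferent) is 3·9/10 + (-2)·1/10 = 5/2.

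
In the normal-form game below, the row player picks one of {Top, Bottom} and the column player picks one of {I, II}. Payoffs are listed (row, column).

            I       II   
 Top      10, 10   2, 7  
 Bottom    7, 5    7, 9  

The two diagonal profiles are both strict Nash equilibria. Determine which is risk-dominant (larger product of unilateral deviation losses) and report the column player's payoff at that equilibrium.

9

At (Top, I): the row player loses 10 − 7 = 3 by deviating; the column player loses 10 − 7 = 3. Product = 3·3 = 9.
At (Bottom, II): the row player loses 7 − 2 = 5 by deviating; the column player loses 9 − 5 = 4. Product = 5·4 = 20.
20 > 9, so (Bottom, II) is risk-dominant. The column player's payoff there is 9.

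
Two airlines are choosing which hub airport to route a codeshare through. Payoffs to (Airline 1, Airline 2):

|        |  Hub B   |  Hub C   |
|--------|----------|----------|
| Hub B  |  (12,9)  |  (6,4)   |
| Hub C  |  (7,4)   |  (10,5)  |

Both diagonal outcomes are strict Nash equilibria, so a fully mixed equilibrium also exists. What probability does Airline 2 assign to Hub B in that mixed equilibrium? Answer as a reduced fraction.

Airline 2's mix q on Hub B must make Airline 1 indifferent between Hub B and Hub C.
Airline 1's payoff from Hub B: 12q + 6(1−q). From Hub C: 7q + 10(1−q).
Set equal: 5q = 4(1−q) → q = 4/9.

4/9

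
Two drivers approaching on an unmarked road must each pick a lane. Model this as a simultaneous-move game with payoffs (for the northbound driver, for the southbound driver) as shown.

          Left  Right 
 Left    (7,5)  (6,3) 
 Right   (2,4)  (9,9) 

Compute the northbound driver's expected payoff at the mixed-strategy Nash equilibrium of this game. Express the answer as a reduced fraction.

The southbound driver mixes with probability q on Left, chosen so the northbound driver is indifferent: 7q + 6(1−q) = 2q + 9(1−q) gives q = 3/8.
The northbound driver's expected payoff (from either row, since indifferent) is 7·3/8 + 6·5/8 = 51/8.

51/8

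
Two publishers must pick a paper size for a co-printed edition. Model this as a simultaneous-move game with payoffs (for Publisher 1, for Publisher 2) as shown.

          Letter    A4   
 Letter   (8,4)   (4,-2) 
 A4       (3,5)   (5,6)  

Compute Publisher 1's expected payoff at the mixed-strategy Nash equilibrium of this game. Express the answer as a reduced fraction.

Publisher 2 mixes with probability q on Letter, chosen so Publisher 1 is indifferent: 8q + 4(1−q) = 3q + 5(1−q) gives q = 1/6.
Publisher 1's expected payoff (from either row, since indifferent) is 8·1/6 + 4·5/6 = 14/3.

14/3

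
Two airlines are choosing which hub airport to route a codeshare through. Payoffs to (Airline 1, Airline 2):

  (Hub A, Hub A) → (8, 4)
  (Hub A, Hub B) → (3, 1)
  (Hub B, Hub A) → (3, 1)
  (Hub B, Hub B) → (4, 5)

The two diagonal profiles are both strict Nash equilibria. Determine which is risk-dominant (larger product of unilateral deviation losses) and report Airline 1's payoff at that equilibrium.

At both Hub A: Airline 1 loses 8 − 3 = 5 by deviating; Airline 2 loses 4 − 1 = 3. Product = 5·3 = 15.
At both Hub B: Airline 1 loses 4 − 3 = 1 by deviating; Airline 2 loses 5 − 1 = 4. Product = 1·4 = 4.
15 > 4, so both Hub A is risk-dominant. Airline 1's payoff there is 8.

8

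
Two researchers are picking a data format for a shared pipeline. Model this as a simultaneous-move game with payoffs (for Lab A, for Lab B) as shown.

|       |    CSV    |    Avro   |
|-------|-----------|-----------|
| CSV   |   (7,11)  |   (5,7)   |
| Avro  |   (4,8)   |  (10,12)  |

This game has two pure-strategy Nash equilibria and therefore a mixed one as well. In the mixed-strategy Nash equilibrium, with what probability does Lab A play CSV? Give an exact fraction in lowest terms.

Lab A's mix p on CSV must make Lab B indifferent between CSV and Avro.
Lab B's payoff from CSV: 11p + 8(1−p). From Avro: 7p + 12(1−p).
Set equal: 4p = 4(1−p) → p = 4/8 = 1/2.

1/2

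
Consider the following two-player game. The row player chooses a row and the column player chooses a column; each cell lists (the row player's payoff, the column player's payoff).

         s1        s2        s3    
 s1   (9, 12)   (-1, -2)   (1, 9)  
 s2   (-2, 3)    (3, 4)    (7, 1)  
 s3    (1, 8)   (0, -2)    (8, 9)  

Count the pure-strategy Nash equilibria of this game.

3

Both s1: the row player gets 9 (best alternative 1); the column player gets 12 (best alternative 9). Neither deviates — NE.
Both s2: the row player gets 3 (best alternative 0); the column player gets 4 (best alternative 3). Neither deviates — NE.
Both s3: the row player gets 8 (best alternative 7); the column player gets 9 (best alternative 8). Neither deviates — NE.
(s1, s2) is not a NE: the row player would switch to s2 (3 > -1).
No other cell survives both best-response checks, so there are 3 pure NE.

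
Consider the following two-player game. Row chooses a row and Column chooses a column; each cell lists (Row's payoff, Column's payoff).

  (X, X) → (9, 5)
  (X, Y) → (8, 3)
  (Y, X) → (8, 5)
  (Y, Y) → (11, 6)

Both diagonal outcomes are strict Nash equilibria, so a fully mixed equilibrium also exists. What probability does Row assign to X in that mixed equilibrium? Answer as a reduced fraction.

1/3

Row's mix p on X must make Column indifferent between X and Y.
Column's payoff from X: 5p + 5(1−p). From Y: 3p + 6(1−p).
Set equal: 2p = 1(1−p) → p = 1/3.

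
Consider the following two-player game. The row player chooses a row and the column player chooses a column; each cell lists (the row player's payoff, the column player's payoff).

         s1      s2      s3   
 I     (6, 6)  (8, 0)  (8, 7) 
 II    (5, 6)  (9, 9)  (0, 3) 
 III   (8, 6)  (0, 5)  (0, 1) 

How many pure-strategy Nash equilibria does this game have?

3

(I, s3): the row player gets 8 (best alternative 0); the column player gets 7 (best alternative 6). Neither deviates — NE.
(II, s2): the row player gets 9 (best alternative 8); the column player gets 9 (best alternative 6). Neither deviates — NE.
(III, s1): the row player gets 8 (best alternative 6); the column player gets 6 (best alternative 5). Neither deviates — NE.
(III, s3) is not a NE: the row player would switch to I (8 > 0).
No other cell survives both best-response checks, so there are 3 pure NE.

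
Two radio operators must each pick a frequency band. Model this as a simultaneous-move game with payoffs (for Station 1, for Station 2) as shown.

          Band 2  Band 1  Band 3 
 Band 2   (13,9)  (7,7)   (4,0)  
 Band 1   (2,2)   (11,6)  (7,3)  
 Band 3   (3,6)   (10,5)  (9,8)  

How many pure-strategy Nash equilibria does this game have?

3

Both Band 2: Station 1 gets 13 (best alternative 3); Station 2 gets 9 (best alternative 7). Neither deviates — NE.
Both Band 1: Station 1 gets 11 (best alternative 10); Station 2 gets 6 (best alternative 3). Neither deviates — NE.
Both Band 3: Station 1 gets 9 (best alternative 7); Station 2 gets 8 (best alternative 6). Neither deviates — NE.
(Band 3, Band 2) is not a NE: Station 1 would switch to Band 2 (13 > 3).
No other cell survives both best-response checks, so there are 3 pure NE.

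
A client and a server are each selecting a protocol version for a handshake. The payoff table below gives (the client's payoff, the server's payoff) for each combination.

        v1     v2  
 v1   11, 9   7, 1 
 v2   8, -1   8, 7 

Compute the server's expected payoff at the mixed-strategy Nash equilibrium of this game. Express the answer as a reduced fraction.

The client mixes with probability p on v1, chosen so the server is indifferent: 9p + (-1)(1−p) = 1p + 7(1−p) gives p = 1/2.
The server's expected payoff is 9·1/2 + (-1)·1/2 = 4.

4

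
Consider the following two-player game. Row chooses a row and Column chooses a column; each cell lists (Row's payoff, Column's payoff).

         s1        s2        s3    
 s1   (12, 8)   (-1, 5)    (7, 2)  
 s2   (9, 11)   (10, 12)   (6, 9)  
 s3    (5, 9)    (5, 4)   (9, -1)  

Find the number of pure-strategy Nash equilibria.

2

Both s1: Row gets 12 (best alternative 9); Column gets 8 (best alternative 5). Neither deviates — NE.
Both s2: Row gets 10 (best alternative 5); Column gets 12 (best alternative 11). Neither deviates — NE.
Both s3 is not a NE: Column would switch to s1 (9 > -1).
No other cell survives both best-response checks, so there are 2 pure NE.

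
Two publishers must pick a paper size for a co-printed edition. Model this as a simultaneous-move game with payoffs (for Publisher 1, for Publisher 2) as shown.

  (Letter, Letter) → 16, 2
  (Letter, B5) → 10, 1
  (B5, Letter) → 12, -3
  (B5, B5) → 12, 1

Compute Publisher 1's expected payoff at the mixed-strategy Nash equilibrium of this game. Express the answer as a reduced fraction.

12

Publisher 2 mixes with probability q on Letter, chosen so Publisher 1 is indifferent: 16q + 10(1−q) = 12q + 12(1−q) gives q = 1/3.
Publisher 1's expected payoff (from either row, since indifferent) is 16·1/3 + 10·2/3 = 12.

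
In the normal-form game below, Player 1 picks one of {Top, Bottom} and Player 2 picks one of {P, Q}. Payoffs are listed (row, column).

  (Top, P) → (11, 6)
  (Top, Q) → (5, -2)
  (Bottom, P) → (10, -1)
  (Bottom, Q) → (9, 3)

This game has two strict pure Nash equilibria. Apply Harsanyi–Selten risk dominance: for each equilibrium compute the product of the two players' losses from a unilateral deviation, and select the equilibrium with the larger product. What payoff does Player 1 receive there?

9

At (Top, P): Player 1 loses 11 − 10 = 1 by deviating; Player 2 loses 6 − (-2) = 8. Product = 1·8 = 8.
At (Bottom, Q): Player 1 loses 9 − 5 = 4 by deviating; Player 2 loses 3 − (-1) = 4. Product = 4·4 = 16.
16 > 8, so (Bottom, Q) is risk-dominant. Player 1's payoff there is 9.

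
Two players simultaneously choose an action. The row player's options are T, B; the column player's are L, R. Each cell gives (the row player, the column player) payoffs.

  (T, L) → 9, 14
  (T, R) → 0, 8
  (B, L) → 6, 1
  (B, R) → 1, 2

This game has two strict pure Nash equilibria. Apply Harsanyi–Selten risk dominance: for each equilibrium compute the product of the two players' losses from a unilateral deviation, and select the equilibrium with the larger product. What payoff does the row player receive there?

At (T, L): the row player loses 9 − 6 = 3 by deviating; the column player loses 14 − 8 = 6. Product = 3·6 = 18.
At (B, R): the row player loses 1 − 0 = 1 by deviating; the column player loses 2 − 1 = 1. Product = 1·1 = 1.
18 > 1, so (T, L) is risk-dominant. The row player's payoff there is 9.

9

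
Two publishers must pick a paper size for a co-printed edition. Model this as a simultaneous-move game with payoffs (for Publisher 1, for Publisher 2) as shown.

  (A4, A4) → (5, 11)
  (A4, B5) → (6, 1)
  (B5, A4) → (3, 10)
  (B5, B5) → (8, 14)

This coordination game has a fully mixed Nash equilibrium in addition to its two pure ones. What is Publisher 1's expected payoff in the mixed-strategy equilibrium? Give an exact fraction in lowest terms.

Publisher 2 mixes with probability q on A4, chosen so Publisher 1 is indifferent: 5q + 6(1−q) = 3q + 8(1−q) gives q = 1/2.
Publisher 1's expected payoff (from either row, since indifferent) is 5·1/2 + 6·1/2 = 11/2.

11/2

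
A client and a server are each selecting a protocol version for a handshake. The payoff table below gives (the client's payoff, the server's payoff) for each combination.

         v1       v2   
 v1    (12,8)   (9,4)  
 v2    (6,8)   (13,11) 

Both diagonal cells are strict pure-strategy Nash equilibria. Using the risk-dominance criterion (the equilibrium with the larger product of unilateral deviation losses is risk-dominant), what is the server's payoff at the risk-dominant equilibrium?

At both v1: the client loses 12 − 6 = 6 by deviating; the server loses 8 − 4 = 4. Product = 6·4 = 24.
At both v2: the client loses 13 − 9 = 4 by deviating; the server loses 11 − 8 = 3. Product = 4·3 = 12.
24 > 12, so both v1 is risk-dominant. The server's payoff there is 8.

8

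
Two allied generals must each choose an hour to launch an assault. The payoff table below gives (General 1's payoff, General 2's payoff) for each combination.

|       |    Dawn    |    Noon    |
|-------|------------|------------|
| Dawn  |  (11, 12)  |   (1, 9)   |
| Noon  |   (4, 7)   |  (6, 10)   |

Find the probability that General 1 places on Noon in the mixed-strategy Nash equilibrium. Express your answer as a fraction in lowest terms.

1/2

General 1's mix p on Dawn must make General 2 indifferent between Dawn and Noon.
General 2's payoff from Dawn: 12p + 7(1−p). From Noon: 9p + 10(1−p).
Set equal: 3p = 3(1−p) → p = 3/6 = 1/2.
Probability on Noon is 1 − 1/2 = 1/2.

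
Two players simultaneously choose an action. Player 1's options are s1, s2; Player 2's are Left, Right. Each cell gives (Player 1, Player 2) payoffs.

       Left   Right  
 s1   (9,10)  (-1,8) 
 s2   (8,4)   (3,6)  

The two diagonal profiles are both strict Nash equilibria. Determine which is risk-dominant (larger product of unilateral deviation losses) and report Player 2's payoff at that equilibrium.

At (s1, Left): Player 1 loses 9 − 8 = 1 by deviating; Player 2 loses 10 − 8 = 2. Product = 1·2 = 2.
At (s2, Right): Player 1 loses 3 − (-1) = 4 by deviating; Player 2 loses 6 − 4 = 2. Product = 4·2 = 8.
8 > 2, so (s2, Right) is risk-dominant. Player 2's payoff there is 6.

6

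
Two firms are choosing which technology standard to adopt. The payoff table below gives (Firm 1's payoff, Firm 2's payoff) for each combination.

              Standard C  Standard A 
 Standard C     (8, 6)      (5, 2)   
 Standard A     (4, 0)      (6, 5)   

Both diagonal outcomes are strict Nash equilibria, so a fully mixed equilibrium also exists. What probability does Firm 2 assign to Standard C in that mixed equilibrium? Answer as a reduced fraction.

1/5

Firm 2's mix q on Standard C must make Firm 1 indifferent between Standard C and Standard A.
Firm 1's payoff from Standard C: 8q + 5(1−q). From Standard A: 4q + 6(1−q).
Set equal: 4q = 1(1−q) → q = 1/5.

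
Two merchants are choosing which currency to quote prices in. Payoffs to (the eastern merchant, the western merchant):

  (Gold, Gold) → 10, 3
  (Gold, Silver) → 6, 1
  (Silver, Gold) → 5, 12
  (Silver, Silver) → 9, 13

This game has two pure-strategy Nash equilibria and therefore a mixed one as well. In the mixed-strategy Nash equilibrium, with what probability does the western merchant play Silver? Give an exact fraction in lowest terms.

The western merchant's mix q on Gold must make the eastern merchant indifferent between Gold and Silver.
The eastern merchant's payoff from Gold: 10q + 6(1−q). From Silver: 5q + 9(1−q).
Set equal: 5q = 3(1−q) → q = 3/8.
Probability on Silver is 1 − 3/8 = 5/8.

5/8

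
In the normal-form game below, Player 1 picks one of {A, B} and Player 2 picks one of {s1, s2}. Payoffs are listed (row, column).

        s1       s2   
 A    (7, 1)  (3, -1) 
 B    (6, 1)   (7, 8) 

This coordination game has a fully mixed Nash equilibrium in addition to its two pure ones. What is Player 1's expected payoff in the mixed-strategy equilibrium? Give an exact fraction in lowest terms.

31/5

Player 2 mixes with probability q on s1, chosen so Player 1 is indifferent: 7q + 3(1−q) = 6q + 7(1−q) gives q = 4/5.
Player 1's expected payoff (from either row, since indifferent) is 7·4/5 + 3·1/5 = 31/5.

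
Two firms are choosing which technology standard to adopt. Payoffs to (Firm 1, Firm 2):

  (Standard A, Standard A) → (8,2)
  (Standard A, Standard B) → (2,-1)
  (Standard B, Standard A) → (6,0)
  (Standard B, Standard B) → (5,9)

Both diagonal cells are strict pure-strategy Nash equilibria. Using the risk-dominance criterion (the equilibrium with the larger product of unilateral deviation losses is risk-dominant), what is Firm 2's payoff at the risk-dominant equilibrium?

9

At both Standard A: Firm 1 loses 8 − 6 = 2 by deviating; Firm 2 loses 2 − (-1) = 3. Product = 2·3 = 6.
At both Standard B: Firm 1 loses 5 − 2 = 3 by deviating; Firm 2 loses 9 − 0 = 9. Product = 3·9 = 27.
27 > 6, so both Standard B is risk-dominant. Firm 2's payoff there is 9.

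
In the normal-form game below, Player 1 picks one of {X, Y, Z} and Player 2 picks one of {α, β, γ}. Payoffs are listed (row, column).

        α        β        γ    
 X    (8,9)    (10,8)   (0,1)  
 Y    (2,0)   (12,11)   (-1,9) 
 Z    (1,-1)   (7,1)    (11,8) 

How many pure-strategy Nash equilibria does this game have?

3

(X, α): Player 1 gets 8 (best alternative 2); Player 2 gets 9 (best alternative 8). Neither deviates — NE.
(Y, β): Player 1 gets 12 (best alternative 10); Player 2 gets 11 (best alternative 9). Neither deviates — NE.
(Z, γ): Player 1 gets 11 (best alternative 0); Player 2 gets 8 (best alternative 1). Neither deviates — NE.
(X, γ) is not a NE: Player 1 would switch to Z (11 > 0).
No other cell survives both best-response checks, so there are 3 pure NE.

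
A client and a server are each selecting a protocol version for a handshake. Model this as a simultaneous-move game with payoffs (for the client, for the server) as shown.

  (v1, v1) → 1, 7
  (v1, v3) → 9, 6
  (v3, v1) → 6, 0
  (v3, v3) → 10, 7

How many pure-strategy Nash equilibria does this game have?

Both v3: the client gets 10 (best alternative 9); the server gets 7 (best alternative 0). Neither deviates — NE.
Both v1 is not a NE: the client would switch to v3 (6 > 1).
No other cell survives both best-response checks, so there is 1 pure NE.

1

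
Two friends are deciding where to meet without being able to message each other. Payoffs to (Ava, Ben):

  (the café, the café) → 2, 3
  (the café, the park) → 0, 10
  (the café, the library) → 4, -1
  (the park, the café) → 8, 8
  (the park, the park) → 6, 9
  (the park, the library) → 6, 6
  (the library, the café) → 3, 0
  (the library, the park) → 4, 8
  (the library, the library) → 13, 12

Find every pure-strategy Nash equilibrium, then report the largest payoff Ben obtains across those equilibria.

Both the park is a pure NE (Ava: 6 ≥ 4; Ben: 9 ≥ 8). Ben gets 9.
Both the library is a pure NE (Ava: 13 ≥ 6; Ben: 12 ≥ 8). Ben gets 12.
Every other cell has a profitable deviation for at least one player. Highest of {9, 12} is 12.

12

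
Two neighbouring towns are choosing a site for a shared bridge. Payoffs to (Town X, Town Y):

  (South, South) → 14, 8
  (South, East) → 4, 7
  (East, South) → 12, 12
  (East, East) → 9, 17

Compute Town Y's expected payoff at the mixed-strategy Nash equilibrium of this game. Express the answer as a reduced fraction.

Town X mixes with probability p on South, chosen so Town Y is indifferent: 8p + 12(1−p) = 7p + 17(1−p) gives p = 5/6.
Town Y's expected payoff is 8·5/6 + 12·1/6 = 26/3.

26/3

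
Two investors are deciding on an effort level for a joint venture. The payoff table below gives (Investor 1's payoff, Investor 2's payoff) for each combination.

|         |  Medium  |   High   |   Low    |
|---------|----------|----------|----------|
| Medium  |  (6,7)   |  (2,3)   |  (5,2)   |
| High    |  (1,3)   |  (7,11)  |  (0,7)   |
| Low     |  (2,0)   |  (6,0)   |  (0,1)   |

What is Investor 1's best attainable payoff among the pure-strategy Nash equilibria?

Both Medium is a pure NE (Investor 1: 6 ≥ 2; Investor 2: 7 ≥ 3). Investor 1 gets 6.
Both High is a pure NE (Investor 1: 7 ≥ 6; Investor 2: 11 ≥ 7). Investor 1 gets 7.
Every other cell has a profitable deviation for at least one player. Highest of {6, 7} is 7.

7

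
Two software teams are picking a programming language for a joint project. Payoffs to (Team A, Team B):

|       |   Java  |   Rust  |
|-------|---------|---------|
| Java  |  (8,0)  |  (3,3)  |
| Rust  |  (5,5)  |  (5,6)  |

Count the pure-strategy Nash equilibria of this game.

1

Both Rust: Team A gets 5 (best alternative 3); Team B gets 6 (best alternative 5). Neither deviates — NE.
Both Java is not a NE: Team B would switch to Rust (3 > 0).
No other cell survives both best-response checks, so there is 1 pure NE.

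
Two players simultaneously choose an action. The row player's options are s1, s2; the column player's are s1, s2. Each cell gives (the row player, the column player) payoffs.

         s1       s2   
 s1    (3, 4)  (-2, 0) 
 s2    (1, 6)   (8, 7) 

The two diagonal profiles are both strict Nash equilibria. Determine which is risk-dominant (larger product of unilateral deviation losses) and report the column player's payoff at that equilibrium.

At both s1: the row player loses 3 − 1 = 2 by deviating; the column player loses 4 − 0 = 4. Product = 2·4 = 8.
At both s2: the row player loses 8 − (-2) = 10 by deviating; the column player loses 7 − 6 = 1. Product = 10·1 = 10.
10 > 8, so both s2 is risk-dominant. The column player's payoff there is 7.

7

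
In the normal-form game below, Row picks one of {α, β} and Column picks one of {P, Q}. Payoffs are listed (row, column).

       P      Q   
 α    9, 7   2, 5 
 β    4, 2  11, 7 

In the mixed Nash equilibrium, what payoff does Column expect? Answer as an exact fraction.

39/7

Row mixes with probability p on α, chosen so Column is indifferent: 7p + 2(1−p) = 5p + 7(1−p) gives p = 5/7.
Column's expected payoff is 7·5/7 + 2·2/7 = 39/7.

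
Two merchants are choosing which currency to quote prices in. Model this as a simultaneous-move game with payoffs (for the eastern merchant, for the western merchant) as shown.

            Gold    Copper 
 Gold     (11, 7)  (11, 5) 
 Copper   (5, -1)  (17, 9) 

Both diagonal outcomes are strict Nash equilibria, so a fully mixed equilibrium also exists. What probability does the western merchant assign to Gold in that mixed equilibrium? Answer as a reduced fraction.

1/2

The western merchant's mix q on Gold must make the eastern merchant indifferent between Gold and Copper.
The eastern merchant's payoff from Gold: 11q + 11(1−q). From Copper: 5q + 17(1−q).
Set equal: 6q = 6(1−q) → q = 6/12 = 1/2.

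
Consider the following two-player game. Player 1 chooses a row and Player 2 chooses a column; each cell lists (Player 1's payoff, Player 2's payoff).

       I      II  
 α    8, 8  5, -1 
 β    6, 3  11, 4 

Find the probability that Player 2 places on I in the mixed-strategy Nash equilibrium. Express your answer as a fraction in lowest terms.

Player 2's mix q on I must make Player 1 indifferent between α and β.
Player 1's payoff from α: 8q + 5(1−q). From β: 6q + 11(1−q).
Set equal: 2q = 6(1−q) → q = 6/8 = 3/4.

3/4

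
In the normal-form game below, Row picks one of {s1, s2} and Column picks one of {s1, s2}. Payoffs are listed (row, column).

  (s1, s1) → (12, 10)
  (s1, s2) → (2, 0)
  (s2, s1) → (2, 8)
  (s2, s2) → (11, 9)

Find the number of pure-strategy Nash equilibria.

2

Both s1: Row gets 12 (best alternative 2); Column gets 10 (best alternative 0). Neither deviates — NE.
Both s2: Row gets 11 (best alternative 2); Column gets 9 (best alternative 8). Neither deviates — NE.
(s2, s1) is not a NE: Row would switch to s1 (12 > 2).
No other cell survives both best-response checks, so there are 2 pure NE.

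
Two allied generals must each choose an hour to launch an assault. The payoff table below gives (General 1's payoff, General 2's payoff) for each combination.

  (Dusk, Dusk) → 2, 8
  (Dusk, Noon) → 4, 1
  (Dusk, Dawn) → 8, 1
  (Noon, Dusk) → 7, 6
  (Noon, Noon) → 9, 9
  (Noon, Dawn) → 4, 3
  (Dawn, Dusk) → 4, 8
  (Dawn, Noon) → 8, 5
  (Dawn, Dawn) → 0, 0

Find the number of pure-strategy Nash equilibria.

1

Both Noon: General 1 gets 9 (best alternative 8); General 2 gets 9 (best alternative 6). Neither deviates — NE.
Both Dawn is not a NE: General 1 would switch to Dusk (8 > 0).
No other cell survives both best-response checks, so there is 1 pure NE.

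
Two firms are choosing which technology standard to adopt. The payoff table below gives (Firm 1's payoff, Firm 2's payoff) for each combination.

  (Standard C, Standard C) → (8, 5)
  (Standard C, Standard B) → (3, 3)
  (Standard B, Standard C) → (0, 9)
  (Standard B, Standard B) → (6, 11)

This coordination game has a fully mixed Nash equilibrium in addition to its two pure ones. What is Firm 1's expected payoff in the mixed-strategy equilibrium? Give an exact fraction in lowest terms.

Firm 2 mixes with probability q on Standard C, chosen so Firm 1 is indifferent: 8q + 3(1−q) = 0q + 6(1−q) gives q = 3/11.
Firm 1's expected payoff (from either row, since indifferent) is 8·3/11 + 3·8/11 = 48/11.

48/11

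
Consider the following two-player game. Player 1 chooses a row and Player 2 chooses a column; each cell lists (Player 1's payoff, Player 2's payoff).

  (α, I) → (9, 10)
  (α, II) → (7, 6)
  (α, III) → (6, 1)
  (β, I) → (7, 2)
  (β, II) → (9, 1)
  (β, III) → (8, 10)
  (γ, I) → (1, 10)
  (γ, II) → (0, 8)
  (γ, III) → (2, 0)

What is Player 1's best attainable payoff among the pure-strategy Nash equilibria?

9

(α, I) is a pure NE (Player 1: 9 ≥ 7; Player 2: 10 ≥ 6). Player 1 gets 9.
(β, III) is a pure NE (Player 1: 8 ≥ 6; Player 2: 10 ≥ 2). Player 1 gets 8.
Every other cell has a profitable deviation for at least one player. Highest of {9, 8} is 9.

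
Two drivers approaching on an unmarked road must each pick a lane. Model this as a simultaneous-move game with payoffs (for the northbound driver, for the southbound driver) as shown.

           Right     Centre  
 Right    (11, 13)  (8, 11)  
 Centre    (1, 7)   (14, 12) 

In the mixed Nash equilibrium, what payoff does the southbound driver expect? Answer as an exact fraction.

79/7

The northbound driver mixes with probability p on Right, chosen so the southbound driver is indifferent: 13p + 7(1−p) = 11p + 12(1−p) gives p = 5/7.
The southbound driver's expected payoff is 13·5/7 + 7·2/7 = 79/7.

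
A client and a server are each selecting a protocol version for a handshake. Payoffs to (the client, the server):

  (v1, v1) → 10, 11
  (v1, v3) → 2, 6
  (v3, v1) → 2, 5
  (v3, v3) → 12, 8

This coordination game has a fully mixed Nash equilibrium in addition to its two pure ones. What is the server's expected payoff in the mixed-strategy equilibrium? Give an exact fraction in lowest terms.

29/4

The client mixes with probability p on v1, chosen so the server is indifferent: 11p + 5(1−p) = 6p + 8(1−p) gives p = 3/8.
The server's expected payoff is 11·3/8 + 5·5/8 = 29/4.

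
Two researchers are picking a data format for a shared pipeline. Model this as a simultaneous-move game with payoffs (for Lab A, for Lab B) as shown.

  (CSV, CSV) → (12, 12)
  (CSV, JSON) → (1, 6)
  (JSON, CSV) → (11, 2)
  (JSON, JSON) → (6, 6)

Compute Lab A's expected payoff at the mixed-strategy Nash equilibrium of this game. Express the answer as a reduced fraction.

61/6

Lab B mixes with probability q on CSV, chosen so Lab A is indifferent: 12q + 1(1−q) = 11q + 6(1−q) gives q = 5/6.
Lab A's expected payoff (from either row, since indifferent) is 12·5/6 + 1·1/6 = 61/6.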